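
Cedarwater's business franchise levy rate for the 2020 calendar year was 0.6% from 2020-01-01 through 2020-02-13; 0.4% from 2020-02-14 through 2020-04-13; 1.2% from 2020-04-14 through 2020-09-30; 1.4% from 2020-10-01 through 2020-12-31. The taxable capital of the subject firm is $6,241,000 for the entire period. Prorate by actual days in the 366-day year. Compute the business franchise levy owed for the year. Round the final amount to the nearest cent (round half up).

$65,342.93

2020-01-01 to 2020-02-13: 44 days at 0.6% → $6,241,000 × 0.6% × 44/366 = $4,501.7049
2020-02-14 to 2020-04-13: 60 days at 0.4% → $6,241,000 × 0.4% × 60/366 = $4,092.4590
2020-04-14 to 2020-09-30: 170 days at 1.2% → $6,241,000 × 1.2% × 170/366 = $34,785.9016
2020-10-01 to 2020-12-31: 92 days at 1.4% → $6,241,000 × 1.4% × 92/366 = $21,962.8634
Total = $65,342.9290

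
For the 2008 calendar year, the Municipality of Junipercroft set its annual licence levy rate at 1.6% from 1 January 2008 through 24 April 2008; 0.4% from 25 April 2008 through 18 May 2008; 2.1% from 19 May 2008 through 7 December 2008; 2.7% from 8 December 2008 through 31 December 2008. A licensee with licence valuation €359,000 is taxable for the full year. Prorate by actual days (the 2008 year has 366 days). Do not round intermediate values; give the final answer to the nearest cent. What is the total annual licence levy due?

€6,716.05

1 January – 24 April 2008: 115 days at 1.6% → €359,000 × 1.6% × 115/366 = €1,804.8087
25 April – 18 May 2008: 24 days at 0.4% → €359,000 × 0.4% × 24/366 = €94.1639
19 May – 7 December 2008: 203 days at 2.1% → €359,000 × 2.1% × 203/366 = €4,181.4672
8 December – 31 December 2008: 24 days at 2.7% → €359,000 × 2.7% × 24/366 = €635.6066
Total = €6,716.0464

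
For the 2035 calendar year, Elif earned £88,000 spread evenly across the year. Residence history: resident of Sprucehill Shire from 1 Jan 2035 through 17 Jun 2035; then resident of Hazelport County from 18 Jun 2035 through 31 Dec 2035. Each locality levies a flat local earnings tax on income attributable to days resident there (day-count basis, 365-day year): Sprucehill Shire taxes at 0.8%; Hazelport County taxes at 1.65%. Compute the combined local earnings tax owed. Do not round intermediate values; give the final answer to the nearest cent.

Sprucehill Shire, 1 Jan – 17 Jun 2035: 168 days → £88,000 × 0.8% × 168/365 = £324.0329
Hazelport County, 18 Jun – 31 Dec 2035: 197 days → £88,000 × 1.65% × 197/365 = £783.6822
Total = £1,107.7151

£1,107.72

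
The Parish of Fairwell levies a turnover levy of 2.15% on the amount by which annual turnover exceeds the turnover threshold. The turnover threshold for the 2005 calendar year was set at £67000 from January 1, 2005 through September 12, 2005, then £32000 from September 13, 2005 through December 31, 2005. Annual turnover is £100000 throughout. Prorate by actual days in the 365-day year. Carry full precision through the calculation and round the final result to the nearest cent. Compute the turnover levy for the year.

£936.28

January 1 – September 12, 2005: 255 days, exemption £67000 → (£100000 − £67000) × 2.15% × 255/365 = £495.6781
September 13 – December 31, 2005: 110 days, exemption £32000 → (£100000 − £32000) × 2.15% × 110/365 = £440.6027
Total = £936.2808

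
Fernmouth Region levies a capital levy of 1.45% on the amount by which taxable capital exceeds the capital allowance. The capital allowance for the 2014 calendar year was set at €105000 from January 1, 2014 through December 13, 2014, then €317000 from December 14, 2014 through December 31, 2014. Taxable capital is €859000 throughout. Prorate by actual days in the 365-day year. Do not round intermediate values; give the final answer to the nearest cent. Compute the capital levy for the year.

January 1 – December 13, 2014: 347 days, exemption €105000 → (€859000 − €105000) × 1.45% × 347/365 = €10393.8384
December 14 – December 31, 2014: 18 days, exemption €317000 → (€859000 − €317000) × 1.45% × 18/365 = €387.5671
Total = €10781.4055

€10781.41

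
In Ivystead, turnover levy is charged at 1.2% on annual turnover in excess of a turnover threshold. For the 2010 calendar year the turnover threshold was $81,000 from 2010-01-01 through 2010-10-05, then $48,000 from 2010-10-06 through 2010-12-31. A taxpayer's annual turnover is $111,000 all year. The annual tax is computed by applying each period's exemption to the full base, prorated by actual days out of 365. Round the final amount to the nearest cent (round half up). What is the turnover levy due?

$454.39

2010-01-01 to 2010-10-05: 278 days, exemption $81,000 → ($111,000 − $81,000) × 1.2% × 278/365 = $274.1918
2010-10-06 to 2010-12-31: 87 days, exemption $48,000 → ($111,000 − $48,000) × 1.2% × 87/365 = $180.1973
Total = $454.3890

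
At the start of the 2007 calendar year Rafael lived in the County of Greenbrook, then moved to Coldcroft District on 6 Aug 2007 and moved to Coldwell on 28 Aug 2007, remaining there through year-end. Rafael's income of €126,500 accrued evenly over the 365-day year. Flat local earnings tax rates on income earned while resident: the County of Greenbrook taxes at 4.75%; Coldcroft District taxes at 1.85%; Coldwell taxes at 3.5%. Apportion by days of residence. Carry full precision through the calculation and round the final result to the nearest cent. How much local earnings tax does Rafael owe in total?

The County of Greenbrook, 1 Jan – 5 Aug 2007: 217 days → €126,500 × 4.75% × 217/365 = €3,572.3253
Coldcroft District, 6 Aug – 27 Aug 2007: 22 days → €126,500 × 1.85% × 22/365 = €141.0562
Coldwell, 28 Aug – 31 Dec 2007: 126 days → €126,500 × 3.5% × 126/365 = €1,528.3973
Total = €5,241.7788

€5,241.78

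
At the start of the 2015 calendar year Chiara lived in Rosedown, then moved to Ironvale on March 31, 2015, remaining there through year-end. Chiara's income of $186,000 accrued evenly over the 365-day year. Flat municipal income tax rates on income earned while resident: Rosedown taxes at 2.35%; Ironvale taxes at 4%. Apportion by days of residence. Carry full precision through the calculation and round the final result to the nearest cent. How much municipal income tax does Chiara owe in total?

Rosedown, January 1 – March 30, 2015: 89 days → $186,000 × 2.35% × 89/365 = $1,065.8055
Ironvale, March 31 – December 31, 2015: 276 days → $186,000 × 4% × 276/365 = $5,625.8630
Total = $6,691.6685

$6,691.67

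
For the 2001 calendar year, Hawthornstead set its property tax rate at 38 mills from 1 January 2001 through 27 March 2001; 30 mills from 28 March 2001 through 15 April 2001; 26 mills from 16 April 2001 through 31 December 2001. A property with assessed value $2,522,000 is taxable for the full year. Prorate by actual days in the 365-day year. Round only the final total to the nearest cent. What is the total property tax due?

1 January – 27 March 2001: 86 days at 38 mills → $2,522,000 × 3.8% × 86/365 = $22,580.5370
28 March – 15 April 2001: 19 days at 30 mills → $2,522,000 × 3% × 19/365 = $3,938.4658
16 April – 31 December 2001: 260 days at 26 mills → $2,522,000 × 2.6% × 260/365 = $46,708.8219
Total = $73,227.8247

$73,227.82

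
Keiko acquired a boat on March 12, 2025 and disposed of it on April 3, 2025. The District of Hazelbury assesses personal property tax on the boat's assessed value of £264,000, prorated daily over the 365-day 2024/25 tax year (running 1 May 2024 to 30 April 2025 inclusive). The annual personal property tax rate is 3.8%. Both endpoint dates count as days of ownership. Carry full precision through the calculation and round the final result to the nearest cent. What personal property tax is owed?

£632.15

Days held (March 12 – April 3, 2025): 23 out of 365
Tax = £264,000 × 3.8% × 23/365 = £632.1534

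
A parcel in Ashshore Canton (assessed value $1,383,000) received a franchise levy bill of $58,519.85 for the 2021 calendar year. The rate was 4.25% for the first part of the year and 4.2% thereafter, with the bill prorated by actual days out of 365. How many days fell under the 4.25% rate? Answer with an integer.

Let d = days at the first rate; then 365 − d days at the second rate.
$1,383,000 × [4.25%·d + 4.2%·(365−d)] / 365 = $58,519.85
Solving gives d = 229, so the new rate took effect on August 18, 2021.

229 days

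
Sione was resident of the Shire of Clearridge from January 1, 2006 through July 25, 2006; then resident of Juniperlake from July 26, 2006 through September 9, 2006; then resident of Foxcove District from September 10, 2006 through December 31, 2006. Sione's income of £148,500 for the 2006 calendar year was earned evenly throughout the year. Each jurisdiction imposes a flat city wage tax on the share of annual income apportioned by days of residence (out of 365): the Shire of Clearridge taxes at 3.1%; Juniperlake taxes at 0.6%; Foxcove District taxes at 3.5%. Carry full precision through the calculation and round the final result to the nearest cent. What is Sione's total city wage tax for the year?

£4,319.52

The Shire of Clearridge, January 1 – July 25, 2006: 206 days → £148,500 × 3.1% × 206/365 = £2,598.1397
Juniperlake, July 26 – September 9, 2006: 46 days → £148,500 × 0.6% × 46/365 = £112.2904
Foxcove District, September 10 – December 31, 2006: 113 days → £148,500 × 3.5% × 113/365 = £1,609.0890
Total = £4,319.5192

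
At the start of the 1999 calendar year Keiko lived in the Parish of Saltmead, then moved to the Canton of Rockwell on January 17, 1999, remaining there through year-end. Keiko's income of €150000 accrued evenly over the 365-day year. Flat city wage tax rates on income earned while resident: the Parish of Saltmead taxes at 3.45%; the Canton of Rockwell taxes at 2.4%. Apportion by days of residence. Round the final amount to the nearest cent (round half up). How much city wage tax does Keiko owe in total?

€3669.04

The Parish of Saltmead, January 1 – January 16, 1999: 16 days → €150000 × 3.45% × 16/365 = €226.8493
The Canton of Rockwell, January 17 – December 31, 1999: 349 days → €150000 × 2.4% × 349/365 = €3442.1918
Total = €3669.0411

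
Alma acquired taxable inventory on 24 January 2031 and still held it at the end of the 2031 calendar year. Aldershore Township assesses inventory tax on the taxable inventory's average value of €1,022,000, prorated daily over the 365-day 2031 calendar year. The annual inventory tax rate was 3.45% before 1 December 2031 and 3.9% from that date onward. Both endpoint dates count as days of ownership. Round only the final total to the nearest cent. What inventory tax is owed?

24 January – 30 November 2031: 311 days at 3.45% → €1,022,000 × 3.45% × 311/365 = €30,042.6000
1 December – 31 December 2031: 31 days at 3.9% → €1,022,000 × 3.9% × 31/365 = €3,385.2000
Total = €33,427.8000

€33,427.80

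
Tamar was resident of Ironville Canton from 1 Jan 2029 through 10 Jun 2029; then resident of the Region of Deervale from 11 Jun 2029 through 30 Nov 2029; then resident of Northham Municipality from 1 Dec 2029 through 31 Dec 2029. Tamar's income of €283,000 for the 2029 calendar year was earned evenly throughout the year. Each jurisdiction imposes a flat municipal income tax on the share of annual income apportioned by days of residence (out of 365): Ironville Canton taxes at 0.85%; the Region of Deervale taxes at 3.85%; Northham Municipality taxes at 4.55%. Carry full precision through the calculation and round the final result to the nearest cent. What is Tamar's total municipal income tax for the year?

€7,318.85

Ironville Canton, 1 Jan – 10 Jun 2029: 161 days → €283,000 × 0.85% × 161/365 = €1,061.0562
The Region of Deervale, 11 Jun – 30 Nov 2029: 173 days → €283,000 × 3.85% × 173/365 = €5,164.1685
Northham Municipality, 1 Dec – 31 Dec 2029: 31 days → €283,000 × 4.55% × 31/365 = €1,093.6205
Total = €7,318.8452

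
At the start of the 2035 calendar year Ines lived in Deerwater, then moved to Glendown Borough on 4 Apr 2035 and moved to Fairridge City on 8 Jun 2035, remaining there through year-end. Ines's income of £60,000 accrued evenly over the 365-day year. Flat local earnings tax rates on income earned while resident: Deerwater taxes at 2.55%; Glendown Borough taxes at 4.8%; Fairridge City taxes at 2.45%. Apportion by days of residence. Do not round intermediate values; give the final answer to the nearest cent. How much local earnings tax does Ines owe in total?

£1,736.38

Deerwater, 1 Jan – 3 Apr 2035: 93 days → £60,000 × 2.55% × 93/365 = £389.8356
Glendown Borough, 4 Apr – 7 Jun 2035: 65 days → £60,000 × 4.8% × 65/365 = £512.8767
Fairridge City, 8 Jun – 31 Dec 2035: 207 days → £60,000 × 2.45% × 207/365 = £833.6712
Total = £1,736.3836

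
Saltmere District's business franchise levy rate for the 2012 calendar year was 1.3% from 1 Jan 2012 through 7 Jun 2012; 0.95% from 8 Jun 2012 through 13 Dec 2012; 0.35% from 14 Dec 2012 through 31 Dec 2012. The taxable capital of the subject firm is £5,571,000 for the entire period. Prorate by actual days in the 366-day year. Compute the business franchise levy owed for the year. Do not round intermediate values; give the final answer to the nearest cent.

£59,751.26

1 Jan – 7 Jun 2012: 159 days at 1.3% → £5,571,000 × 1.3% × 159/366 = £31,462.4508
8 Jun – 13 Dec 2012: 189 days at 0.95% → £5,571,000 × 0.95% × 189/366 = £27,329.8648
14 Dec – 31 Dec 2012: 18 days at 0.35% → £5,571,000 × 0.35% × 18/366 = £958.9426
Total = £59,751.2582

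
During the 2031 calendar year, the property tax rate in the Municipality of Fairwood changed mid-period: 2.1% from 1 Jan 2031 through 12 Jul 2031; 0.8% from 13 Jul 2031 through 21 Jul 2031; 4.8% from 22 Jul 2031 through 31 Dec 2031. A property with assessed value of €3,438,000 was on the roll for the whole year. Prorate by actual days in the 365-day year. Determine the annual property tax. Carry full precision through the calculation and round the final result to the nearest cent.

€112,549.76

1 Jan – 12 Jul 2031: 193 days at 2.1% → €3,438,000 × 2.1% × 193/365 = €38,175.9288
13 Jul – 21 Jul 2031: 9 days at 0.8% → €3,438,000 × 0.8% × 9/365 = €678.1808
22 Jul – 31 Dec 2031: 163 days at 4.8% → €3,438,000 × 4.8% × 163/365 = €73,695.6493
Total = €112,549.7589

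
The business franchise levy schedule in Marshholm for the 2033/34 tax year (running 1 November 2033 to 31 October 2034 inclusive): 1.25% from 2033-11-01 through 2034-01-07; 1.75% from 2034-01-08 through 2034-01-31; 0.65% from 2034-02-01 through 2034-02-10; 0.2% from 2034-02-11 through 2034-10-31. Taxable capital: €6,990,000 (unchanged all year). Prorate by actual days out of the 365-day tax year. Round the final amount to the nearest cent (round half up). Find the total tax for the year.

€35,639.42

2033-11-01 to 2034-01-07: 68 days at 1.25% → €6,990,000 × 1.25% × 68/365 = €16,278.0822
2034-01-08 to 2034-01-31: 24 days at 1.75% → €6,990,000 × 1.75% × 24/365 = €8,043.2877
2034-02-01 to 2034-02-10: 10 days at 0.65% → €6,990,000 × 0.65% × 10/365 = €1,244.7945
2034-02-11 to 2034-10-31: 263 days at 0.2% → €6,990,000 × 0.2% × 263/365 = €10,073.2603
Total = €35,639.4247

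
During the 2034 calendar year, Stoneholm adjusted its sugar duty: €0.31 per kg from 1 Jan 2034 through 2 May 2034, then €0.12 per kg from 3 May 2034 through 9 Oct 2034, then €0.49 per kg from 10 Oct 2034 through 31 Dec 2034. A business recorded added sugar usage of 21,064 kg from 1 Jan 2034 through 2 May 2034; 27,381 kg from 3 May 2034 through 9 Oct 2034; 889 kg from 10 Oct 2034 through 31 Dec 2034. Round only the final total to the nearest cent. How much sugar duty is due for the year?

€10,251.17

1 Jan – 2 May 2034: 21,064 kg at €0.31/kg → €6,529.84
3 May – 9 Oct 2034: 27,381 kg at €0.12/kg → €3,285.72
10 Oct – 31 Dec 2034: 889 kg at €0.49/kg → €435.61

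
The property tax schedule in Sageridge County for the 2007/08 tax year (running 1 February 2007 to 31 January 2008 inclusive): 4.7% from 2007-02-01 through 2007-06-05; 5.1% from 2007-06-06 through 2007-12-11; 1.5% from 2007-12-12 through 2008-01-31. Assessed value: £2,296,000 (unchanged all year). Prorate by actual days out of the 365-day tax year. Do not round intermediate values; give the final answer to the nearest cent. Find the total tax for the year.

£102,401.60

2007-02-01 to 2007-06-05: 125 days at 4.7% → £2,296,000 × 4.7% × 125/365 = £36,956.1644
2007-06-06 to 2007-12-11: 189 days at 5.1% → £2,296,000 × 5.1% × 189/365 = £60,633.2712
2007-12-12 to 2008-01-31: 51 days at 1.5% → £2,296,000 × 1.5% × 51/365 = £4,812.1644
Total = £102,401.6000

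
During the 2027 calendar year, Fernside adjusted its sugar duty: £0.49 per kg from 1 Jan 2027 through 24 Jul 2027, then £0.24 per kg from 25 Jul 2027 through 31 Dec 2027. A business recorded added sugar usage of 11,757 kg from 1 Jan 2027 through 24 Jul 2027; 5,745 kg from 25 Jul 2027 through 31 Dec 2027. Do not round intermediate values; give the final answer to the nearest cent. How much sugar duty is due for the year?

1 Jan – 24 Jul 2027: 11,757 kg at £0.49/kg → £5760.93
25 Jul – 31 Dec 2027: 5,745 kg at £0.24/kg → £1378.80

£7139.73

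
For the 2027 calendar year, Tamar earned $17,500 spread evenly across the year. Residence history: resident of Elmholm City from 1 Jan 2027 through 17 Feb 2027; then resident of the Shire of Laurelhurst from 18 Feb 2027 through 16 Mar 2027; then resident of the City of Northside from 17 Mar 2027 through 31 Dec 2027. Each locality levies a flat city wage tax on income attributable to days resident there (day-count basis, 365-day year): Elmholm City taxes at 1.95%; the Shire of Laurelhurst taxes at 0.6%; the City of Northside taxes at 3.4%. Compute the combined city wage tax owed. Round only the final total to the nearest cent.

$525.38

Elmholm City, 1 Jan – 17 Feb 2027: 48 days → $17,500 × 1.95% × 48/365 = $44.8767
The Shire of Laurelhurst, 18 Feb – 16 Mar 2027: 27 days → $17,500 × 0.6% × 27/365 = $7.7671
The City of Northside, 17 Mar – 31 Dec 2027: 290 days → $17,500 × 3.4% × 290/365 = $472.7397
Total = $525.3836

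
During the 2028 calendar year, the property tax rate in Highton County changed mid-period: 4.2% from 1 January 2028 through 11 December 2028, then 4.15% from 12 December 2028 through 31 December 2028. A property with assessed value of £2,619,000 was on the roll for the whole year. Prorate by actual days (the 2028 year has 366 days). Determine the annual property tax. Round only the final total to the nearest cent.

£109,926.44

1 January – 11 December 2028: 346 days at 4.2% → £2,619,000 × 4.2% × 346/366 = £103,987.1803
12 December – 31 December 2028: 20 days at 4.15% → £2,619,000 × 4.15% × 20/366 = £5,939.2623
Total = £109,926.4426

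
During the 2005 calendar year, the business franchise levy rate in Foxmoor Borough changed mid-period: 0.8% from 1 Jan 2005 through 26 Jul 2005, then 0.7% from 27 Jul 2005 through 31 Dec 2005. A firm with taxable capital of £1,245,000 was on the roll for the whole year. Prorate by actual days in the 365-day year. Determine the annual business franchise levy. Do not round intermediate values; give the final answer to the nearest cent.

1 Jan – 26 Jul 2005: 207 days at 0.8% → £1,245,000 × 0.8% × 207/365 = £5,648.5479
27 Jul – 31 Dec 2005: 158 days at 0.7% → £1,245,000 × 0.7% × 158/365 = £3,772.5205
Total = £9,421.0685

£9,421.07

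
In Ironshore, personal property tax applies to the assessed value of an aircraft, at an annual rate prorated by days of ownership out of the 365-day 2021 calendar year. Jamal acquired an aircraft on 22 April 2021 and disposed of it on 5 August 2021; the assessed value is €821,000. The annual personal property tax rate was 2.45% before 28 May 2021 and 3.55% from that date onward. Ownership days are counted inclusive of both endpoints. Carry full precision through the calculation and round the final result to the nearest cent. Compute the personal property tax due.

€7,573.44

22 April – 27 May 2021: 36 days at 2.45% → €821,000 × 2.45% × 36/365 = €1,983.8959
28 May – 5 August 2021: 70 days at 3.55% → €821,000 × 3.55% × 70/365 = €5,589.5479
Total = €7,573.4438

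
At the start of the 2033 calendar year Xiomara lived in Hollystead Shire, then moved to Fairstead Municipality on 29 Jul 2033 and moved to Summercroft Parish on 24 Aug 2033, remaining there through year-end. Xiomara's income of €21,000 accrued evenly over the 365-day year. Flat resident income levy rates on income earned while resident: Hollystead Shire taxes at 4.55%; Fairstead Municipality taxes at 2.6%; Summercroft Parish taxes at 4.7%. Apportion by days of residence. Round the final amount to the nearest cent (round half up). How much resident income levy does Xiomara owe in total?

€937.55

Hollystead Shire, 1 Jan – 28 Jul 2033: 209 days → €21,000 × 4.55% × 209/365 = €547.1219
Fairstead Municipality, 29 Jul – 23 Aug 2033: 26 days → €21,000 × 2.6% × 26/365 = €38.8932
Summercroft Parish, 24 Aug – 31 Dec 2033: 130 days → €21,000 × 4.7% × 130/365 = €351.5342
Total = €937.5493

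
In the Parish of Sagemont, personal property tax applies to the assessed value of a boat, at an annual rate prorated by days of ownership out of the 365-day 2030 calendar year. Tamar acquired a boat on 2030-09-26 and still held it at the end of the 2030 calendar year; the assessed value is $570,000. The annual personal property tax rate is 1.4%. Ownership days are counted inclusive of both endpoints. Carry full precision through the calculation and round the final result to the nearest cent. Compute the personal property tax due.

Days held (2030-09-26 to 2030-12-31): 97 out of 365
Tax = $570,000 × 1.4% × 97/365 = $2,120.7123

$2,120.71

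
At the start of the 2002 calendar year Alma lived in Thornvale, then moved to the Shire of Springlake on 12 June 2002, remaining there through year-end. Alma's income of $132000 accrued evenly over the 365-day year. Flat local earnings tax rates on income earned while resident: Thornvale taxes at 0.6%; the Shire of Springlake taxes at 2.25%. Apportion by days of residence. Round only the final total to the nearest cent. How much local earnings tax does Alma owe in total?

$2003.33

Thornvale, 1 January – 11 June 2002: 162 days → $132000 × 0.6% × 162/365 = $351.5178
The Shire of Springlake, 12 June – 31 December 2002: 203 days → $132000 × 2.25% × 203/365 = $1651.8082
Total = $2003.3260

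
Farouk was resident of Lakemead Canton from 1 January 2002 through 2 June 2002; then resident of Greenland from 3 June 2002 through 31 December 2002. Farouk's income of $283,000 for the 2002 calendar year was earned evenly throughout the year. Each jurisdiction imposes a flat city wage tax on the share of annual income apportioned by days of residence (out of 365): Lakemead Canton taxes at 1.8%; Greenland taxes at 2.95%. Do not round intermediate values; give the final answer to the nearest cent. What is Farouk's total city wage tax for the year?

Lakemead Canton, 1 January – 2 June 2002: 153 days → $283,000 × 1.8% × 153/365 = $2,135.2932
Greenland, 3 June – 31 December 2002: 212 days → $283,000 × 2.95% × 212/365 = $4,848.9918
Total = $6,984.2849

$6,984.28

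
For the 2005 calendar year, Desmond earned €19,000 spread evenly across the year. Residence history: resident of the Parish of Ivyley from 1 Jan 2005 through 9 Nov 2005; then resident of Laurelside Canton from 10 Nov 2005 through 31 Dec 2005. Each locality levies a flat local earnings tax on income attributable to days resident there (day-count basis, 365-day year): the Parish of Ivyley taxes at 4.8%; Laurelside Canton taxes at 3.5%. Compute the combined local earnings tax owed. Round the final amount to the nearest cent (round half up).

€876.81

The Parish of Ivyley, 1 Jan – 9 Nov 2005: 313 days → €19,000 × 4.8% × 313/365 = €782.0712
Laurelside Canton, 10 Nov – 31 Dec 2005: 52 days → €19,000 × 3.5% × 52/365 = €94.7397
Total = €876.8110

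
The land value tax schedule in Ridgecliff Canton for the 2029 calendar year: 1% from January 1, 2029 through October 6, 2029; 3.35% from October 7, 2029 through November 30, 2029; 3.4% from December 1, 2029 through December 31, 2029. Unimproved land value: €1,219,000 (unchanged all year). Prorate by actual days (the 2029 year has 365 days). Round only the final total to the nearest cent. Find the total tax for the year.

€18,991.35

January 1 – October 6, 2029: 279 days at 1% → €1,219,000 × 1% × 279/365 = €9,317.8356
October 7 – November 30, 2029: 55 days at 3.35% → €1,219,000 × 3.35% × 55/365 = €6,153.4452
December 1 – December 31, 2029: 31 days at 3.4% → €1,219,000 × 3.4% × 31/365 = €3,520.0712
Total = €18,991.3521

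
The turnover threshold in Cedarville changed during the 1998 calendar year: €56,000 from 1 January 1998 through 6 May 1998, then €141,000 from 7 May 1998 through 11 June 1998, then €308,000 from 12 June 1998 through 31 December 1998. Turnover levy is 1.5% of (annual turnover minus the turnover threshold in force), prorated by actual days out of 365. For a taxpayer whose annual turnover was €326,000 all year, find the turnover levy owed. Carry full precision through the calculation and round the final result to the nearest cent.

1 January – 6 May 1998: 126 days, exemption €56,000 → (€326,000 − €56,000) × 1.5% × 126/365 = €1,398.0822
7 May – 11 June 1998: 36 days, exemption €141,000 → (€326,000 − €141,000) × 1.5% × 36/365 = €273.6986
12 June – 31 December 1998: 203 days, exemption €308,000 → (€326,000 − €308,000) × 1.5% × 203/365 = €150.1644
Total = €1,821.9452

€1,821.95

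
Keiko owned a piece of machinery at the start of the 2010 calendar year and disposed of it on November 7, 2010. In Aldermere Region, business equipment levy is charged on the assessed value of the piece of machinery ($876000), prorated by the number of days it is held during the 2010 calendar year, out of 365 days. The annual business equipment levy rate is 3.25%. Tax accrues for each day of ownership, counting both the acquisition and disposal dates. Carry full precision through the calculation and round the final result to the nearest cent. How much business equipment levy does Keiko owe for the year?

Days held (January 1 – November 7, 2010): 311 out of 365
Tax = $876000 × 3.25% × 311/365 = $24258.0000

$24258.00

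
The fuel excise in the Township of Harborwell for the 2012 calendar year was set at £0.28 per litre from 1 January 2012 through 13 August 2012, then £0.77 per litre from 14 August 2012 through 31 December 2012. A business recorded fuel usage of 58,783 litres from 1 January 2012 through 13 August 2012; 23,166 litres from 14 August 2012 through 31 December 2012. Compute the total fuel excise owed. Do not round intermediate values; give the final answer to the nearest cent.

£34,297.06

1 January – 13 August 2012: 58,783 litres at £0.28/litre → £16,459.24
14 August – 31 December 2012: 23,166 litres at £0.77/litre → £17,837.82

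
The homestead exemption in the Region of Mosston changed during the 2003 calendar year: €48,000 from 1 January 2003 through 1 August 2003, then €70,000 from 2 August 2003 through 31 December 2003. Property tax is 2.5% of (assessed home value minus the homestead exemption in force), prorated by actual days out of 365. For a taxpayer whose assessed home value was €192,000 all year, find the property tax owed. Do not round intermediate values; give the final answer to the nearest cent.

€3,370.96

1 January – 1 August 2003: 213 days, exemption €48,000 → (€192,000 − €48,000) × 2.5% × 213/365 = €2,100.8219
2 August – 31 December 2003: 152 days, exemption €70,000 → (€192,000 − €70,000) × 2.5% × 152/365 = €1,270.1370
Total = €3,370.9589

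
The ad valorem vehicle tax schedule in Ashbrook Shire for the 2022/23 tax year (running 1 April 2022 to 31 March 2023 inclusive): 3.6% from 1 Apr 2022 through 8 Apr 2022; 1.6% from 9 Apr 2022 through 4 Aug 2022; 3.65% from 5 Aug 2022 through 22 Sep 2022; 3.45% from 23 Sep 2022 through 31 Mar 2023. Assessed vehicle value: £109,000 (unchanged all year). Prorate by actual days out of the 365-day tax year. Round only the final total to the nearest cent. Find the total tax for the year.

1 Apr – 8 Apr 2022: 8 days at 3.6% → £109,000 × 3.6% × 8/365 = £86.0055
9 Apr – 4 Aug 2022: 118 days at 1.6% → £109,000 × 1.6% × 118/365 = £563.8137
5 Aug – 22 Sep 2022: 49 days at 3.65% → £109,000 × 3.65% × 49/365 = £534.1000
23 Sep 2022 – 31 Mar 2023: 190 days at 3.45% → £109,000 × 3.45% × 190/365 = £1,957.5205
Total = £3,141.4397

£3,141.44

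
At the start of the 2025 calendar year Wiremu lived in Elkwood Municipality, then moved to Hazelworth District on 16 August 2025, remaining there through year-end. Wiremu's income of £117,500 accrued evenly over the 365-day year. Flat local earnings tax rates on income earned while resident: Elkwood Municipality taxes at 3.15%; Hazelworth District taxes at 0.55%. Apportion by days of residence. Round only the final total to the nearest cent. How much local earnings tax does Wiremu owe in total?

Elkwood Municipality, 1 January – 15 August 2025: 227 days → £117,500 × 3.15% × 227/365 = £2,301.8733
Hazelworth District, 16 August – 31 December 2025: 138 days → £117,500 × 0.55% × 138/365 = £244.3356
Total = £2,546.2089

£2,546.21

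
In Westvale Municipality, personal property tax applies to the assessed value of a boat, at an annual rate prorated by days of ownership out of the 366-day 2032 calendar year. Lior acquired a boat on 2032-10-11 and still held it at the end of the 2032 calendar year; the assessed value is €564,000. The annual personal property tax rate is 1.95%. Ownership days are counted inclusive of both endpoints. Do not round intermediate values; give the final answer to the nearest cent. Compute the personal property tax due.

Days held (2032-10-11 to 2032-12-31): 82 out of 366
Tax = €564,000 × 1.95% × 82/366 = €2,464.0328

€2,464.03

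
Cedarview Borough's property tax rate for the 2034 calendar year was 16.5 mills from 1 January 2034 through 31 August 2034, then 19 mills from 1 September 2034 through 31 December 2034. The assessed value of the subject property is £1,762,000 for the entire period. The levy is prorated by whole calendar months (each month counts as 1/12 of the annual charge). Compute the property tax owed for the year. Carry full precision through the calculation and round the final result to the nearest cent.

£30,541.33

1 January – 31 August 2034: 8 months at 16.5 mills → £1,762,000 × 1.65% × 8/12 = £19,382.0000
1 September – 31 December 2034: 4 months at 19 mills → £1,762,000 × 1.9% × 4/12 = £11,159.3333
Total = £30,541.3333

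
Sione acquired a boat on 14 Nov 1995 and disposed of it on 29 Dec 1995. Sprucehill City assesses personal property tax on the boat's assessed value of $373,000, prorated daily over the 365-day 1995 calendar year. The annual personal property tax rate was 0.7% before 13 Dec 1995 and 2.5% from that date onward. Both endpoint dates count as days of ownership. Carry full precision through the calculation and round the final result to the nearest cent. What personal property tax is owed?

$641.76

14 Nov – 12 Dec 1995: 29 days at 0.7% → $373,000 × 0.7% × 29/365 = $207.4493
13 Dec – 29 Dec 1995: 17 days at 2.5% → $373,000 × 2.5% × 17/365 = $434.3151
Total = $641.7644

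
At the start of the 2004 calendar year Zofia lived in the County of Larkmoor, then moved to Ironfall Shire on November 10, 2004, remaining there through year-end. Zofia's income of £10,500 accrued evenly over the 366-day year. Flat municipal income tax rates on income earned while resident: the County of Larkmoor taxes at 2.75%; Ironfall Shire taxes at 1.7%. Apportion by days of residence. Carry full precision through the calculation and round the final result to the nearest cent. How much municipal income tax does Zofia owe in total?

£273.09

The County of Larkmoor, January 1 – November 9, 2004: 314 days → £10,500 × 2.75% × 314/366 = £247.7254
Ironfall Shire, November 10 – December 31, 2004: 52 days → £10,500 × 1.7% × 52/366 = £25.3607
Total = £273.0861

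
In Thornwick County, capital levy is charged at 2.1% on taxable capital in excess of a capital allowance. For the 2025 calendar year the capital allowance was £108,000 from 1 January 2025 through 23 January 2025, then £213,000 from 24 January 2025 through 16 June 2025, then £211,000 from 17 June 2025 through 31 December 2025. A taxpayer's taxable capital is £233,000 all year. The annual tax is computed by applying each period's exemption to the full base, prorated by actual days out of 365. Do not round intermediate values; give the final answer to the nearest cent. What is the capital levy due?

£581.73

1 January – 23 January 2025: 23 days, exemption £108,000 → (£233,000 − £108,000) × 2.1% × 23/365 = £165.4110
24 January – 16 June 2025: 144 days, exemption £213,000 → (£233,000 − £213,000) × 2.1% × 144/365 = £165.6986
17 June – 31 December 2025: 198 days, exemption £211,000 → (£233,000 − £211,000) × 2.1% × 198/365 = £250.6192
Total = £581.7288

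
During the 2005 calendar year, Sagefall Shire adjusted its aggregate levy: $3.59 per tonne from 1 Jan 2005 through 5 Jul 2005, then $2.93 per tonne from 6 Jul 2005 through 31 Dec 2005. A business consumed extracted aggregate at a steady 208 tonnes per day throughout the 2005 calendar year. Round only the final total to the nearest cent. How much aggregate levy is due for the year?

$247,979.68

1 Jan – 5 Jul 2005: 186 days × 208 tonnes/day = 38,688 tonnes at $3.59/tonne → $138,889.92
6 Jul – 31 Dec 2005: 179 days × 208 tonnes/day = 37,232 tonnes at $2.93/tonne → $109,089.76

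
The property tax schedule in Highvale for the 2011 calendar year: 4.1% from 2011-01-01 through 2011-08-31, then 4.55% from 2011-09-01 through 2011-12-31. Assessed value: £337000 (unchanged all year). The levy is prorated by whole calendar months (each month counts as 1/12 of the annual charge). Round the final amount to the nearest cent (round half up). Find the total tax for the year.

£14322.50

2011-01-01 to 2011-08-31: 8 months at 4.1% → £337000 × 4.1% × 8/12 = £9211.3333
2011-09-01 to 2011-12-31: 4 months at 4.55% → £337000 × 4.55% × 4/12 = £5111.1667
Total = £14322.5000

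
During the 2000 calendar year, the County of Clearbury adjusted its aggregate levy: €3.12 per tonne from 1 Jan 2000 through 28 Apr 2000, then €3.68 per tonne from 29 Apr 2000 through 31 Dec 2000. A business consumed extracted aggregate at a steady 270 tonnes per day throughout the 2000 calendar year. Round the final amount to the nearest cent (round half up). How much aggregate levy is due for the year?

1 Jan – 28 Apr 2000: 119 days × 270 tonnes/day = 32,130 tonnes at €3.12/tonne → €100,245.60
29 Apr – 31 Dec 2000: 247 days × 270 tonnes/day = 66,690 tonnes at €3.68/tonne → €245,419.20

€345,664.80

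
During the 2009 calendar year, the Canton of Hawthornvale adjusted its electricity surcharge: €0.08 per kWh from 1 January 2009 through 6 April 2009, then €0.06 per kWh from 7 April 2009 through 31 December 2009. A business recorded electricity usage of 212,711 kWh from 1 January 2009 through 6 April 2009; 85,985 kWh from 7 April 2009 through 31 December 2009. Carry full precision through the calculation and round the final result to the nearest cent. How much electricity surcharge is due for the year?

1 January – 6 April 2009: 212,711 kWh at €0.08/kWh → €17,016.88
7 April – 31 December 2009: 85,985 kWh at €0.06/kWh → €5,159.10

€22,175.98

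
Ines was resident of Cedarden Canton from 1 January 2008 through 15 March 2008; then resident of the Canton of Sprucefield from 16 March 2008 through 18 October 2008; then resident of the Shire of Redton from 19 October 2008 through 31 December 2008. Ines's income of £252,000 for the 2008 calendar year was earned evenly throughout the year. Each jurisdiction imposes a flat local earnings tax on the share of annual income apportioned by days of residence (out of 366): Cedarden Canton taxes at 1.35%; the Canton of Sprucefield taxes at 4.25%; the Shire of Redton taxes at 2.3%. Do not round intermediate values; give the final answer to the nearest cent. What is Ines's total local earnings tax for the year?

£8,218.92

Cedarden Canton, 1 January – 15 March 2008: 75 days → £252,000 × 1.35% × 75/366 = £697.1311
The Canton of Sprucefield, 16 March – 18 October 2008: 217 days → £252,000 × 4.25% × 217/366 = £6,349.9180
The Shire of Redton, 19 October – 31 December 2008: 74 days → £252,000 × 2.3% × 74/366 = £1,171.8689
Total = £8,218.9180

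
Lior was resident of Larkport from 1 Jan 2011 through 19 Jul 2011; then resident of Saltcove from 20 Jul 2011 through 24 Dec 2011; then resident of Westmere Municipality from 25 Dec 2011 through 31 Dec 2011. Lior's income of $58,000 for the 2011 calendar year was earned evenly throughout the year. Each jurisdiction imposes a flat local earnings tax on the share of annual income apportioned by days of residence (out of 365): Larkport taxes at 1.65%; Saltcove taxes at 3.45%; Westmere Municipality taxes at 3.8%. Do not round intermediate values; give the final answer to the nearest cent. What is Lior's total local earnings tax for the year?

$1,432.84

Larkport, 1 Jan – 19 Jul 2011: 200 days → $58,000 × 1.65% × 200/365 = $524.3836
Saltcove, 20 Jul – 24 Dec 2011: 158 days → $58,000 × 3.45% × 158/365 = $866.1863
Westmere Municipality, 25 Dec – 31 Dec 2011: 7 days → $58,000 × 3.8% × 7/365 = $42.2685
Total = $1,432.8384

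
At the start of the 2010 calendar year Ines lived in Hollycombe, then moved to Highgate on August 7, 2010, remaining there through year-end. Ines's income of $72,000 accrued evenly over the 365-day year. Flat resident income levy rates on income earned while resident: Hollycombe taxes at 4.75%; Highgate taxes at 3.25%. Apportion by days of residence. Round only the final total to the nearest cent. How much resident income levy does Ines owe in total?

$2,985.04

Hollycombe, January 1 – August 6, 2010: 218 days → $72,000 × 4.75% × 218/365 = $2,042.6301
Highgate, August 7 – December 31, 2010: 147 days → $72,000 × 3.25% × 147/365 = $942.4110
Total = $2,985.0411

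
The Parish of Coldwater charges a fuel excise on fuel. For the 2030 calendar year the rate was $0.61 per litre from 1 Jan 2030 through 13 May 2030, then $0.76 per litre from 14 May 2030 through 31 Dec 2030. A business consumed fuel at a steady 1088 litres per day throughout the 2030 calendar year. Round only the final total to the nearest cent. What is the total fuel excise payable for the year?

1 Jan – 13 May 2030: 133 days × 1088 litres/day = 144,704 litres at $0.61/litre → $88,269.44
14 May – 31 Dec 2030: 232 days × 1088 litres/day = 252,416 litres at $0.76/litre → $191,836.16

$280,105.60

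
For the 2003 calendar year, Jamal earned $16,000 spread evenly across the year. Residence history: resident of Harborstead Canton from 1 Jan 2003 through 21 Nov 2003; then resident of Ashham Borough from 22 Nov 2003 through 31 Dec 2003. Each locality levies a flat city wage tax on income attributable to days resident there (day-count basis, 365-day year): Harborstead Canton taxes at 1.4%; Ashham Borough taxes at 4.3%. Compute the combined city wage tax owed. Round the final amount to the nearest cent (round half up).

Harborstead Canton, 1 Jan – 21 Nov 2003: 325 days → $16,000 × 1.4% × 325/365 = $199.4521
Ashham Borough, 22 Nov – 31 Dec 2003: 40 days → $16,000 × 4.3% × 40/365 = $75.3973
Total = $274.8493

$274.85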